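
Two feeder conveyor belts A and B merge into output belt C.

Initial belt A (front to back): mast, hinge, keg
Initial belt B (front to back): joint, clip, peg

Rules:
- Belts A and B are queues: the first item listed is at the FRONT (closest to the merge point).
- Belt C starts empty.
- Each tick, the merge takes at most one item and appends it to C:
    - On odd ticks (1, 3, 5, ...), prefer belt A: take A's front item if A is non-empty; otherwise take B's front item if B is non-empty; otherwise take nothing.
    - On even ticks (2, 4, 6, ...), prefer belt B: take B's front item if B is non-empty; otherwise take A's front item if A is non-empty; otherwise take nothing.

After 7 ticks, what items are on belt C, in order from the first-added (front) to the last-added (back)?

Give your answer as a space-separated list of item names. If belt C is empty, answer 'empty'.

Tick 1: prefer A, take mast from A; A=[hinge,keg] B=[joint,clip,peg] C=[mast]
Tick 2: prefer B, take joint from B; A=[hinge,keg] B=[clip,peg] C=[mast,joint]
Tick 3: prefer A, take hinge from A; A=[keg] B=[clip,peg] C=[mast,joint,hinge]
Tick 4: prefer B, take clip from B; A=[keg] B=[peg] C=[mast,joint,hinge,clip]
Tick 5: prefer A, take keg from A; A=[-] B=[peg] C=[mast,joint,hinge,clip,keg]
Tick 6: prefer B, take peg from B; A=[-] B=[-] C=[mast,joint,hinge,clip,keg,peg]
Tick 7: prefer A, both empty, nothing taken; A=[-] B=[-] C=[mast,joint,hinge,clip,keg,peg]

Answer: mast joint hinge clip keg peg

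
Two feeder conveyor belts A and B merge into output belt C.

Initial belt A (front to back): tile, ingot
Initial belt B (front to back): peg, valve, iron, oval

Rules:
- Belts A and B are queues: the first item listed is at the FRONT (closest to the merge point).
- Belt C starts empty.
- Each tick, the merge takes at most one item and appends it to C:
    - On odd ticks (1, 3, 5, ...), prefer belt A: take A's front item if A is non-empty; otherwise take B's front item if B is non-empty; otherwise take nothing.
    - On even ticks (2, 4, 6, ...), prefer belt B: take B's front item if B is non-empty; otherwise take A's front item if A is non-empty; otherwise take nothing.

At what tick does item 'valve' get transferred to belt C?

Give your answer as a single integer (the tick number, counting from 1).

Answer: 4

Derivation:
Tick 1: prefer A, take tile from A; A=[ingot] B=[peg,valve,iron,oval] C=[tile]
Tick 2: prefer B, take peg from B; A=[ingot] B=[valve,iron,oval] C=[tile,peg]
Tick 3: prefer A, take ingot from A; A=[-] B=[valve,iron,oval] C=[tile,peg,ingot]
Tick 4: prefer B, take valve from B; A=[-] B=[iron,oval] C=[tile,peg,ingot,valve]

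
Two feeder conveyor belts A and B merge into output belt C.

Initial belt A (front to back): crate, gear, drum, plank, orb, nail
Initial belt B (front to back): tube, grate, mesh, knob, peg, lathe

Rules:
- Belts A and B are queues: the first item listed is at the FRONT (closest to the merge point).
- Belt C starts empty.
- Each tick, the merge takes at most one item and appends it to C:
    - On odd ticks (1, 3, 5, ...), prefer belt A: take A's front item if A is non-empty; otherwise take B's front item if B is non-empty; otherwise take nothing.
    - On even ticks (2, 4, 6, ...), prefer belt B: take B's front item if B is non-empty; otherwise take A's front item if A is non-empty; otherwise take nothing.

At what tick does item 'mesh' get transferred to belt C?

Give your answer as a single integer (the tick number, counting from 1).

Answer: 6

Derivation:
Tick 1: prefer A, take crate from A; A=[gear,drum,plank,orb,nail] B=[tube,grate,mesh,knob,peg,lathe] C=[crate]
Tick 2: prefer B, take tube from B; A=[gear,drum,plank,orb,nail] B=[grate,mesh,knob,peg,lathe] C=[crate,tube]
Tick 3: prefer A, take gear from A; A=[drum,plank,orb,nail] B=[grate,mesh,knob,peg,lathe] C=[crate,tube,gear]
Tick 4: prefer B, take grate from B; A=[drum,plank,orb,nail] B=[mesh,knob,peg,lathe] C=[crate,tube,gear,grate]
Tick 5: prefer A, take drum from A; A=[plank,orb,nail] B=[mesh,knob,peg,lathe] C=[crate,tube,gear,grate,drum]
Tick 6: prefer B, take mesh from B; A=[plank,orb,nail] B=[knob,peg,lathe] C=[crate,tube,gear,grate,drum,mesh]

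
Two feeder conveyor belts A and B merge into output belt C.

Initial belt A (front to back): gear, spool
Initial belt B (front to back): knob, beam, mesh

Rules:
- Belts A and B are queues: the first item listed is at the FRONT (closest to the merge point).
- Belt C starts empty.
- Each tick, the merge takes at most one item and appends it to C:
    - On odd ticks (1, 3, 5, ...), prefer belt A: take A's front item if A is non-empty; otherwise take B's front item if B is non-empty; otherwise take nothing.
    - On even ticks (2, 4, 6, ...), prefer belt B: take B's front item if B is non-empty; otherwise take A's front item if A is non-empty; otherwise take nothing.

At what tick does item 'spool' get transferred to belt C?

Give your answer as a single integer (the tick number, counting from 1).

Tick 1: prefer A, take gear from A; A=[spool] B=[knob,beam,mesh] C=[gear]
Tick 2: prefer B, take knob from B; A=[spool] B=[beam,mesh] C=[gear,knob]
Tick 3: prefer A, take spool from A; A=[-] B=[beam,mesh] C=[gear,knob,spool]

Answer: 3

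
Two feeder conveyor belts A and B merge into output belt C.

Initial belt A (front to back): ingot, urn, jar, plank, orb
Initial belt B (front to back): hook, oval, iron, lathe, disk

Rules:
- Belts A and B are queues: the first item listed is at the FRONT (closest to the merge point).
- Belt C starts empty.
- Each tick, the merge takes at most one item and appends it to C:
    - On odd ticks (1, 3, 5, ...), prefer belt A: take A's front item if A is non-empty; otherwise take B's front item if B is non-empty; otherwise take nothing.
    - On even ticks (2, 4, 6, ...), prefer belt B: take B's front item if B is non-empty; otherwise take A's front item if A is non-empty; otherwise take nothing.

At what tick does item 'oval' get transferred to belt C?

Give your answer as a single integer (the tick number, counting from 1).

Tick 1: prefer A, take ingot from A; A=[urn,jar,plank,orb] B=[hook,oval,iron,lathe,disk] C=[ingot]
Tick 2: prefer B, take hook from B; A=[urn,jar,plank,orb] B=[oval,iron,lathe,disk] C=[ingot,hook]
Tick 3: prefer A, take urn from A; A=[jar,plank,orb] B=[oval,iron,lathe,disk] C=[ingot,hook,urn]
Tick 4: prefer B, take oval from B; A=[jar,plank,orb] B=[iron,lathe,disk] C=[ingot,hook,urn,oval]

Answer: 4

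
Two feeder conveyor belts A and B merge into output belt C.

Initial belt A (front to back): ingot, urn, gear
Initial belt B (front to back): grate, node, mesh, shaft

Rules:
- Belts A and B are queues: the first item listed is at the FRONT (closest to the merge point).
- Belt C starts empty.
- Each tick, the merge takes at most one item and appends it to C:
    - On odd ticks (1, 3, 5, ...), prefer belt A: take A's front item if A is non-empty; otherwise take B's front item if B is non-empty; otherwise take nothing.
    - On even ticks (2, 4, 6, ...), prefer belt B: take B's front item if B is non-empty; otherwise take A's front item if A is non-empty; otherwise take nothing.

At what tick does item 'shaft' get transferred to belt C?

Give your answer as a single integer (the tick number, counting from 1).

Answer: 7

Derivation:
Tick 1: prefer A, take ingot from A; A=[urn,gear] B=[grate,node,mesh,shaft] C=[ingot]
Tick 2: prefer B, take grate from B; A=[urn,gear] B=[node,mesh,shaft] C=[ingot,grate]
Tick 3: prefer A, take urn from A; A=[gear] B=[node,mesh,shaft] C=[ingot,grate,urn]
Tick 4: prefer B, take node from B; A=[gear] B=[mesh,shaft] C=[ingot,grate,urn,node]
Tick 5: prefer A, take gear from A; A=[-] B=[mesh,shaft] C=[ingot,grate,urn,node,gear]
Tick 6: prefer B, take mesh from B; A=[-] B=[shaft] C=[ingot,grate,urn,node,gear,mesh]
Tick 7: prefer A, take shaft from B; A=[-] B=[-] C=[ingot,grate,urn,node,gear,mesh,shaft]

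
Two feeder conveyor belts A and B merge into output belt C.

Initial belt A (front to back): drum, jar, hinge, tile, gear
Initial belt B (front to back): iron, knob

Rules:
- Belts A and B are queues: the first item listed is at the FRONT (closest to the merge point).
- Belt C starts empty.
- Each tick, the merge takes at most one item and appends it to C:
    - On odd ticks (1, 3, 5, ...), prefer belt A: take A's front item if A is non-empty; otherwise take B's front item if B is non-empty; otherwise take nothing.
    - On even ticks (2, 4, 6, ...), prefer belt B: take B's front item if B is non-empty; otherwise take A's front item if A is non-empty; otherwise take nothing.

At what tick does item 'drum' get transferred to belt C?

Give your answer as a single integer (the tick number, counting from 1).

Answer: 1

Derivation:
Tick 1: prefer A, take drum from A; A=[jar,hinge,tile,gear] B=[iron,knob] C=[drum]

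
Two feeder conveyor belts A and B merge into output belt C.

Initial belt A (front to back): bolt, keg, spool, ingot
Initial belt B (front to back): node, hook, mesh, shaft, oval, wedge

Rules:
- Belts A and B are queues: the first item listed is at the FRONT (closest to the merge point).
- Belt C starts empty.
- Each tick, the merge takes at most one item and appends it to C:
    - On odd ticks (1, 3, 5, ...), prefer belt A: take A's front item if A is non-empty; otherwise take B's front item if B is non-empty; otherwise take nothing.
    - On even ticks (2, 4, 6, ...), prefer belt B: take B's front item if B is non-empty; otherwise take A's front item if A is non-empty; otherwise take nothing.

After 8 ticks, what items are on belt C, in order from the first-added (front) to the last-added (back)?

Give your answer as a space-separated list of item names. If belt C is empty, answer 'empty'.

Tick 1: prefer A, take bolt from A; A=[keg,spool,ingot] B=[node,hook,mesh,shaft,oval,wedge] C=[bolt]
Tick 2: prefer B, take node from B; A=[keg,spool,ingot] B=[hook,mesh,shaft,oval,wedge] C=[bolt,node]
Tick 3: prefer A, take keg from A; A=[spool,ingot] B=[hook,mesh,shaft,oval,wedge] C=[bolt,node,keg]
Tick 4: prefer B, take hook from B; A=[spool,ingot] B=[mesh,shaft,oval,wedge] C=[bolt,node,keg,hook]
Tick 5: prefer A, take spool from A; A=[ingot] B=[mesh,shaft,oval,wedge] C=[bolt,node,keg,hook,spool]
Tick 6: prefer B, take mesh from B; A=[ingot] B=[shaft,oval,wedge] C=[bolt,node,keg,hook,spool,mesh]
Tick 7: prefer A, take ingot from A; A=[-] B=[shaft,oval,wedge] C=[bolt,node,keg,hook,spool,mesh,ingot]
Tick 8: prefer B, take shaft from B; A=[-] B=[oval,wedge] C=[bolt,node,keg,hook,spool,mesh,ingot,shaft]

Answer: bolt node keg hook spool mesh ingot shaft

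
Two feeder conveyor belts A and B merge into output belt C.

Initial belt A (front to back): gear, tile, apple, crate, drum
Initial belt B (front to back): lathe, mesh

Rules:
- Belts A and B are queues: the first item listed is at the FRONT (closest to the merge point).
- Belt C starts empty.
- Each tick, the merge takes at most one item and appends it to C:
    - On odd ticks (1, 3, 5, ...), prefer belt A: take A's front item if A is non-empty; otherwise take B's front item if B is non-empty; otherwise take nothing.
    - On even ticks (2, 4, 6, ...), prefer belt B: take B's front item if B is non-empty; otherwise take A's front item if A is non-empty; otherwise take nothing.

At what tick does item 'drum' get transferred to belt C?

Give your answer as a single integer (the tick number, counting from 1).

Answer: 7

Derivation:
Tick 1: prefer A, take gear from A; A=[tile,apple,crate,drum] B=[lathe,mesh] C=[gear]
Tick 2: prefer B, take lathe from B; A=[tile,apple,crate,drum] B=[mesh] C=[gear,lathe]
Tick 3: prefer A, take tile from A; A=[apple,crate,drum] B=[mesh] C=[gear,lathe,tile]
Tick 4: prefer B, take mesh from B; A=[apple,crate,drum] B=[-] C=[gear,lathe,tile,mesh]
Tick 5: prefer A, take apple from A; A=[crate,drum] B=[-] C=[gear,lathe,tile,mesh,apple]
Tick 6: prefer B, take crate from A; A=[drum] B=[-] C=[gear,lathe,tile,mesh,apple,crate]
Tick 7: prefer A, take drum from A; A=[-] B=[-] C=[gear,lathe,tile,mesh,apple,crate,drum]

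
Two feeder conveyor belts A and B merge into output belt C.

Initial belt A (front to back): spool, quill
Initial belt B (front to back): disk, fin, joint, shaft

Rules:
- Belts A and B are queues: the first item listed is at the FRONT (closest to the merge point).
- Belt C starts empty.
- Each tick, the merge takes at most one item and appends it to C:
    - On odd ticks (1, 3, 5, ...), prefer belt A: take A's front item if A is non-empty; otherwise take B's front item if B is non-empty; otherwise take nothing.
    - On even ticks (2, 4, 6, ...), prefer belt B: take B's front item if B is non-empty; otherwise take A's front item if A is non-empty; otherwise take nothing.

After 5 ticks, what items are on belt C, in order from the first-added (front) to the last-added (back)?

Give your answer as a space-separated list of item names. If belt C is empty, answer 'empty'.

Answer: spool disk quill fin joint

Derivation:
Tick 1: prefer A, take spool from A; A=[quill] B=[disk,fin,joint,shaft] C=[spool]
Tick 2: prefer B, take disk from B; A=[quill] B=[fin,joint,shaft] C=[spool,disk]
Tick 3: prefer A, take quill from A; A=[-] B=[fin,joint,shaft] C=[spool,disk,quill]
Tick 4: prefer B, take fin from B; A=[-] B=[joint,shaft] C=[spool,disk,quill,fin]
Tick 5: prefer A, take joint from B; A=[-] B=[shaft] C=[spool,disk,quill,fin,joint]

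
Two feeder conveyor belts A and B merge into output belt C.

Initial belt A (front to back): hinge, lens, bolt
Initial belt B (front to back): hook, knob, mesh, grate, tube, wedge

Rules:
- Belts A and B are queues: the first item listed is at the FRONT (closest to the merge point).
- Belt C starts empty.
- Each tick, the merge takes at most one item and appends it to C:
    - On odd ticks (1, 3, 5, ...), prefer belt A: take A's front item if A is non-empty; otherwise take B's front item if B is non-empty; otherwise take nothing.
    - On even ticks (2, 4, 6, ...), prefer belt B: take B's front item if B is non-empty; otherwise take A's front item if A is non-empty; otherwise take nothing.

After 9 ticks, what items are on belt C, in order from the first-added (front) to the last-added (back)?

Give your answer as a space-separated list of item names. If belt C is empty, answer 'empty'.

Tick 1: prefer A, take hinge from A; A=[lens,bolt] B=[hook,knob,mesh,grate,tube,wedge] C=[hinge]
Tick 2: prefer B, take hook from B; A=[lens,bolt] B=[knob,mesh,grate,tube,wedge] C=[hinge,hook]
Tick 3: prefer A, take lens from A; A=[bolt] B=[knob,mesh,grate,tube,wedge] C=[hinge,hook,lens]
Tick 4: prefer B, take knob from B; A=[bolt] B=[mesh,grate,tube,wedge] C=[hinge,hook,lens,knob]
Tick 5: prefer A, take bolt from A; A=[-] B=[mesh,grate,tube,wedge] C=[hinge,hook,lens,knob,bolt]
Tick 6: prefer B, take mesh from B; A=[-] B=[grate,tube,wedge] C=[hinge,hook,lens,knob,bolt,mesh]
Tick 7: prefer A, take grate from B; A=[-] B=[tube,wedge] C=[hinge,hook,lens,knob,bolt,mesh,grate]
Tick 8: prefer B, take tube from B; A=[-] B=[wedge] C=[hinge,hook,lens,knob,bolt,mesh,grate,tube]
Tick 9: prefer A, take wedge from B; A=[-] B=[-] C=[hinge,hook,lens,knob,bolt,mesh,grate,tube,wedge]

Answer: hinge hook lens knob bolt mesh grate tube wedge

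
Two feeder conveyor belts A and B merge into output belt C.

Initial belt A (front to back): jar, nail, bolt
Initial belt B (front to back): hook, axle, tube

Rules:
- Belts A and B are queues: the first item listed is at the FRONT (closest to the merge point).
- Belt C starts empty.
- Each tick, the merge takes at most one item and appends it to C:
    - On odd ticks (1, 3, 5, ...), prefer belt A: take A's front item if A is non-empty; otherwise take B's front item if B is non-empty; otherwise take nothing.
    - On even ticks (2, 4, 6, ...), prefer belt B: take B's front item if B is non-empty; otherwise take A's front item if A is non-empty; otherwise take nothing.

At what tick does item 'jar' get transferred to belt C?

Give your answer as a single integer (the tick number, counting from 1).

Answer: 1

Derivation:
Tick 1: prefer A, take jar from A; A=[nail,bolt] B=[hook,axle,tube] C=[jar]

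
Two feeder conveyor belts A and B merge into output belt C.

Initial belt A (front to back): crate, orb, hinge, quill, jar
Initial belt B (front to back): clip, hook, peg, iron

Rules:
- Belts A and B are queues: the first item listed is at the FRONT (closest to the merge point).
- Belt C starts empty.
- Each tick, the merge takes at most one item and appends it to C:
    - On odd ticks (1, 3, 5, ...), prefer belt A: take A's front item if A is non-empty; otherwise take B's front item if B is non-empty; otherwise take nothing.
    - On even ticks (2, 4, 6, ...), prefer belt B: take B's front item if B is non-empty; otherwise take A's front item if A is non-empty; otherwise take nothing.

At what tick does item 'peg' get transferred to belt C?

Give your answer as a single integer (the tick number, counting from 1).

Answer: 6

Derivation:
Tick 1: prefer A, take crate from A; A=[orb,hinge,quill,jar] B=[clip,hook,peg,iron] C=[crate]
Tick 2: prefer B, take clip from B; A=[orb,hinge,quill,jar] B=[hook,peg,iron] C=[crate,clip]
Tick 3: prefer A, take orb from A; A=[hinge,quill,jar] B=[hook,peg,iron] C=[crate,clip,orb]
Tick 4: prefer B, take hook from B; A=[hinge,quill,jar] B=[peg,iron] C=[crate,clip,orb,hook]
Tick 5: prefer A, take hinge from A; A=[quill,jar] B=[peg,iron] C=[crate,clip,orb,hook,hinge]
Tick 6: prefer B, take peg from B; A=[quill,jar] B=[iron] C=[crate,clip,orb,hook,hinge,peg]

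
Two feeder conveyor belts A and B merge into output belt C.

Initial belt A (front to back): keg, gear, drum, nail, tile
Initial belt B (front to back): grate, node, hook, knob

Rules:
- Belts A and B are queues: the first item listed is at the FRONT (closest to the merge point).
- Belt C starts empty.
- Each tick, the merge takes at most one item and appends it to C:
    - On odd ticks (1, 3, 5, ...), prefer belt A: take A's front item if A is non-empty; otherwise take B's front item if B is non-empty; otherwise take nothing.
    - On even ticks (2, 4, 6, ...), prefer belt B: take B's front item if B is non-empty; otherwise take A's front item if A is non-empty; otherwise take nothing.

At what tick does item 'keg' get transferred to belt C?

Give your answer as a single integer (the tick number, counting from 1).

Tick 1: prefer A, take keg from A; A=[gear,drum,nail,tile] B=[grate,node,hook,knob] C=[keg]

Answer: 1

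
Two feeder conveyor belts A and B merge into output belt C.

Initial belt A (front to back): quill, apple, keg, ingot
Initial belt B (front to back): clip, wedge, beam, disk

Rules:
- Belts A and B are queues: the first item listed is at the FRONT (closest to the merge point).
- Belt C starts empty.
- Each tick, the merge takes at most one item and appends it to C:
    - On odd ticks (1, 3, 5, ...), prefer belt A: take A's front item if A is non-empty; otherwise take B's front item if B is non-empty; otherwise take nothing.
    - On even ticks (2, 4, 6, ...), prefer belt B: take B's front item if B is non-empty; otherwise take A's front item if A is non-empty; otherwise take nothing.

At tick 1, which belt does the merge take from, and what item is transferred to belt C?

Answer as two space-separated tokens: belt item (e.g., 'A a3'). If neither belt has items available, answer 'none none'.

Answer: A quill

Derivation:
Tick 1: prefer A, take quill from A; A=[apple,keg,ingot] B=[clip,wedge,beam,disk] C=[quill]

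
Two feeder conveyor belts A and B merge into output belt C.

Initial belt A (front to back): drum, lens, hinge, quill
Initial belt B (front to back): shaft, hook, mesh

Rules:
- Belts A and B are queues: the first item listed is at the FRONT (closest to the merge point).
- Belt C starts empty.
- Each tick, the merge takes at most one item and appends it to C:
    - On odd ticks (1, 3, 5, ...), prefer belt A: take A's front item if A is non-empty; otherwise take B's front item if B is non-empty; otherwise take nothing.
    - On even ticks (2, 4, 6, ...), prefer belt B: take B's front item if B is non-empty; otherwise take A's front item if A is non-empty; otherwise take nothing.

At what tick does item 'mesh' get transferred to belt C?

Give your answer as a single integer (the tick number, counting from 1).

Answer: 6

Derivation:
Tick 1: prefer A, take drum from A; A=[lens,hinge,quill] B=[shaft,hook,mesh] C=[drum]
Tick 2: prefer B, take shaft from B; A=[lens,hinge,quill] B=[hook,mesh] C=[drum,shaft]
Tick 3: prefer A, take lens from A; A=[hinge,quill] B=[hook,mesh] C=[drum,shaft,lens]
Tick 4: prefer B, take hook from B; A=[hinge,quill] B=[mesh] C=[drum,shaft,lens,hook]
Tick 5: prefer A, take hinge from A; A=[quill] B=[mesh] C=[drum,shaft,lens,hook,hinge]
Tick 6: prefer B, take mesh from B; A=[quill] B=[-] C=[drum,shaft,lens,hook,hinge,mesh]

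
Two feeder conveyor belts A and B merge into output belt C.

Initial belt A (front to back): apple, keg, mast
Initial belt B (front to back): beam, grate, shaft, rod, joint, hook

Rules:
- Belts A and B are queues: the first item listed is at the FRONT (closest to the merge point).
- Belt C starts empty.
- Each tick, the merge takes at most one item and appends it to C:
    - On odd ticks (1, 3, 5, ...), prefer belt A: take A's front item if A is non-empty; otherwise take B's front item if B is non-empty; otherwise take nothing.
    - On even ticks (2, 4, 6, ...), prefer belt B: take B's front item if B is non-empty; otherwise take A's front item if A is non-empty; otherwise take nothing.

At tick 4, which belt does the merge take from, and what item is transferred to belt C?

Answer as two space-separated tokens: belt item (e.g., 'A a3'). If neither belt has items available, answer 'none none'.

Tick 1: prefer A, take apple from A; A=[keg,mast] B=[beam,grate,shaft,rod,joint,hook] C=[apple]
Tick 2: prefer B, take beam from B; A=[keg,mast] B=[grate,shaft,rod,joint,hook] C=[apple,beam]
Tick 3: prefer A, take keg from A; A=[mast] B=[grate,shaft,rod,joint,hook] C=[apple,beam,keg]
Tick 4: prefer B, take grate from B; A=[mast] B=[shaft,rod,joint,hook] C=[apple,beam,keg,grate]

Answer: B grate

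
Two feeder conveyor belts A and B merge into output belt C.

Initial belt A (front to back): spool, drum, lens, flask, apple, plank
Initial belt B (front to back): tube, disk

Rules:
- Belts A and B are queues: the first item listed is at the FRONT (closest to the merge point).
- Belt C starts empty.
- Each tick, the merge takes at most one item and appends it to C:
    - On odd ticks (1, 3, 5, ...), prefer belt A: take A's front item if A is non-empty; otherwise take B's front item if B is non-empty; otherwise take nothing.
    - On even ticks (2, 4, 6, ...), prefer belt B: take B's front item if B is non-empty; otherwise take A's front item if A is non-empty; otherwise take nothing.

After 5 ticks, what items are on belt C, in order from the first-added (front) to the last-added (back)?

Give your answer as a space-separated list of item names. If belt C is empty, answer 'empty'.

Answer: spool tube drum disk lens

Derivation:
Tick 1: prefer A, take spool from A; A=[drum,lens,flask,apple,plank] B=[tube,disk] C=[spool]
Tick 2: prefer B, take tube from B; A=[drum,lens,flask,apple,plank] B=[disk] C=[spool,tube]
Tick 3: prefer A, take drum from A; A=[lens,flask,apple,plank] B=[disk] C=[spool,tube,drum]
Tick 4: prefer B, take disk from B; A=[lens,flask,apple,plank] B=[-] C=[spool,tube,drum,disk]
Tick 5: prefer A, take lens from A; A=[flask,apple,plank] B=[-] C=[spool,tube,drum,disk,lens]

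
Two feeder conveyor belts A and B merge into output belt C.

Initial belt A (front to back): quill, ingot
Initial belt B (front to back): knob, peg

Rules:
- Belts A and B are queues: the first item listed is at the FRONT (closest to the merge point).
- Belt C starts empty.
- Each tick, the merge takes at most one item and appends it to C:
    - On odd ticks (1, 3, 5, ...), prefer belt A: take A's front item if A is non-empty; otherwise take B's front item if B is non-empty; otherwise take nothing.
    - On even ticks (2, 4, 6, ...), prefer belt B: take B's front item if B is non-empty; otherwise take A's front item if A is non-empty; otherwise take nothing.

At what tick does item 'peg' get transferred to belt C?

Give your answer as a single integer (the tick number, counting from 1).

Tick 1: prefer A, take quill from A; A=[ingot] B=[knob,peg] C=[quill]
Tick 2: prefer B, take knob from B; A=[ingot] B=[peg] C=[quill,knob]
Tick 3: prefer A, take ingot from A; A=[-] B=[peg] C=[quill,knob,ingot]
Tick 4: prefer B, take peg from B; A=[-] B=[-] C=[quill,knob,ingot,peg]

Answer: 4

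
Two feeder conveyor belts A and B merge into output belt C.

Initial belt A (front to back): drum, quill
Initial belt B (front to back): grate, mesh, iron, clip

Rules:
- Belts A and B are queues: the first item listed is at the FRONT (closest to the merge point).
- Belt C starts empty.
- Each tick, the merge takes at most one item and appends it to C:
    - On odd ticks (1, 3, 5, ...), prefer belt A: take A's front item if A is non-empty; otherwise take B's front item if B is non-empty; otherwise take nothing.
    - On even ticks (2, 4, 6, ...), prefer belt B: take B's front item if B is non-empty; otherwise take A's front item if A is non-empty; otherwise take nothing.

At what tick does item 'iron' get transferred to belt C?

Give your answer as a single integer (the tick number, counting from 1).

Answer: 5

Derivation:
Tick 1: prefer A, take drum from A; A=[quill] B=[grate,mesh,iron,clip] C=[drum]
Tick 2: prefer B, take grate from B; A=[quill] B=[mesh,iron,clip] C=[drum,grate]
Tick 3: prefer A, take quill from A; A=[-] B=[mesh,iron,clip] C=[drum,grate,quill]
Tick 4: prefer B, take mesh from B; A=[-] B=[iron,clip] C=[drum,grate,quill,mesh]
Tick 5: prefer A, take iron from B; A=[-] B=[clip] C=[drum,grate,quill,mesh,iron]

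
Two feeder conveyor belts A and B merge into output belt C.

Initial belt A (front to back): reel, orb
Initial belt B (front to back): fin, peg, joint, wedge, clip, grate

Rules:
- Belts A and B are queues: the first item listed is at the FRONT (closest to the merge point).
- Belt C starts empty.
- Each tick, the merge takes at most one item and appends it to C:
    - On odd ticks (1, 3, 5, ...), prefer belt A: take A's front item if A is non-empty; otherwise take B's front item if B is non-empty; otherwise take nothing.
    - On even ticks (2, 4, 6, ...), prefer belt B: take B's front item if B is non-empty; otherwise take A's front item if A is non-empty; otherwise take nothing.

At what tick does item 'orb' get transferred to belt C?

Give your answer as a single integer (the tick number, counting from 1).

Answer: 3

Derivation:
Tick 1: prefer A, take reel from A; A=[orb] B=[fin,peg,joint,wedge,clip,grate] C=[reel]
Tick 2: prefer B, take fin from B; A=[orb] B=[peg,joint,wedge,clip,grate] C=[reel,fin]
Tick 3: prefer A, take orb from A; A=[-] B=[peg,joint,wedge,clip,grate] C=[reel,fin,orb]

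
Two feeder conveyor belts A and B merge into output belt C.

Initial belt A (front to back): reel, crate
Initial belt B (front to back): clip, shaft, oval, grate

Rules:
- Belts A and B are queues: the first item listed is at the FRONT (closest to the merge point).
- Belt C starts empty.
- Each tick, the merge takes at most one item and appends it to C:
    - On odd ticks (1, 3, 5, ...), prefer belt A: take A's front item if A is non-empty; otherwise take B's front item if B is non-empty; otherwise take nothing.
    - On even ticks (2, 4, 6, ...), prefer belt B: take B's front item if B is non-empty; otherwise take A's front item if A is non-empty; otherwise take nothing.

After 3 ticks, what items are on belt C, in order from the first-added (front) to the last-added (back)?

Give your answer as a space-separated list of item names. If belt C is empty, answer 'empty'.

Answer: reel clip crate

Derivation:
Tick 1: prefer A, take reel from A; A=[crate] B=[clip,shaft,oval,grate] C=[reel]
Tick 2: prefer B, take clip from B; A=[crate] B=[shaft,oval,grate] C=[reel,clip]
Tick 3: prefer A, take crate from A; A=[-] B=[shaft,oval,grate] C=[reel,clip,crate]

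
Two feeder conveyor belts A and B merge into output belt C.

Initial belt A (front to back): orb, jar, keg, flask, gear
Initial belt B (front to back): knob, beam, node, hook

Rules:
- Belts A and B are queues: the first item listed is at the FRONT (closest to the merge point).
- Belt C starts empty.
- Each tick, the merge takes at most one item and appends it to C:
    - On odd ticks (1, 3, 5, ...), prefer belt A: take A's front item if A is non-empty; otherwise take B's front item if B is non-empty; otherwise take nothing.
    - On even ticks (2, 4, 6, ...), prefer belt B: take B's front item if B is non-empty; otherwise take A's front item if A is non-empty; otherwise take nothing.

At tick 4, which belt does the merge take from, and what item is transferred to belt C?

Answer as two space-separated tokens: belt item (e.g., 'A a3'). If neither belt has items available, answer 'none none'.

Answer: B beam

Derivation:
Tick 1: prefer A, take orb from A; A=[jar,keg,flask,gear] B=[knob,beam,node,hook] C=[orb]
Tick 2: prefer B, take knob from B; A=[jar,keg,flask,gear] B=[beam,node,hook] C=[orb,knob]
Tick 3: prefer A, take jar from A; A=[keg,flask,gear] B=[beam,node,hook] C=[orb,knob,jar]
Tick 4: prefer B, take beam from B; A=[keg,flask,gear] B=[node,hook] C=[orb,knob,jar,beam]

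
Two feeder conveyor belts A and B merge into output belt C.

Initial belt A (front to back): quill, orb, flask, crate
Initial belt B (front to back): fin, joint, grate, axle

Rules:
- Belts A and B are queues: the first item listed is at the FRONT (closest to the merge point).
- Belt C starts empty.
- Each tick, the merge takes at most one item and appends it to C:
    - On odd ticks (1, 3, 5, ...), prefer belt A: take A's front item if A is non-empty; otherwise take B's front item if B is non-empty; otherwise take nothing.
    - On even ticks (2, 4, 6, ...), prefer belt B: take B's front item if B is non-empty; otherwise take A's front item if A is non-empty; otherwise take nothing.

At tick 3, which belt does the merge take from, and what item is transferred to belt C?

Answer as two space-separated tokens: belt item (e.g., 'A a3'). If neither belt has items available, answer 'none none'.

Answer: A orb

Derivation:
Tick 1: prefer A, take quill from A; A=[orb,flask,crate] B=[fin,joint,grate,axle] C=[quill]
Tick 2: prefer B, take fin from B; A=[orb,flask,crate] B=[joint,grate,axle] C=[quill,fin]
Tick 3: prefer A, take orb from A; A=[flask,crate] B=[joint,grate,axle] C=[quill,fin,orb]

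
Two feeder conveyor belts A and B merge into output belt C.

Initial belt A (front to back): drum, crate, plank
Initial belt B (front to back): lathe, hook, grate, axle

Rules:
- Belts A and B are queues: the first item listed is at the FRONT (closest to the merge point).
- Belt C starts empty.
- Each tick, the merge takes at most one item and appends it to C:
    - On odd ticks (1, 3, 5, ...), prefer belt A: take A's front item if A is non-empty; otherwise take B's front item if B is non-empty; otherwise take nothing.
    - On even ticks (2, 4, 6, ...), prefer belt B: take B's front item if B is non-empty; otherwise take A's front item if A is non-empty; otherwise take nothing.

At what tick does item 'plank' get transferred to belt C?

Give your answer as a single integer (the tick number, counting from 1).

Answer: 5

Derivation:
Tick 1: prefer A, take drum from A; A=[crate,plank] B=[lathe,hook,grate,axle] C=[drum]
Tick 2: prefer B, take lathe from B; A=[crate,plank] B=[hook,grate,axle] C=[drum,lathe]
Tick 3: prefer A, take crate from A; A=[plank] B=[hook,grate,axle] C=[drum,lathe,crate]
Tick 4: prefer B, take hook from B; A=[plank] B=[grate,axle] C=[drum,lathe,crate,hook]
Tick 5: prefer A, take plank from A; A=[-] B=[grate,axle] C=[drum,lathe,crate,hook,plank]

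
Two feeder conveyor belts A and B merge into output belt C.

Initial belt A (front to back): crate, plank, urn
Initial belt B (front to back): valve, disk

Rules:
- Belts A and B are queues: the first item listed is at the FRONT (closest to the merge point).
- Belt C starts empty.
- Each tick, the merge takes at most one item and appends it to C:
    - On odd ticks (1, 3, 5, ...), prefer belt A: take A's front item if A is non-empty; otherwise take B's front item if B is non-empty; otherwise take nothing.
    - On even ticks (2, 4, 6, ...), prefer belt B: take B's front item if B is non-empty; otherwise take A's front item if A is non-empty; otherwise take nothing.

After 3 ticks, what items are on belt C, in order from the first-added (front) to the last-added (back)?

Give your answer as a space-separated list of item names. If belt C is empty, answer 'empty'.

Answer: crate valve plank

Derivation:
Tick 1: prefer A, take crate from A; A=[plank,urn] B=[valve,disk] C=[crate]
Tick 2: prefer B, take valve from B; A=[plank,urn] B=[disk] C=[crate,valve]
Tick 3: prefer A, take plank from A; A=[urn] B=[disk] C=[crate,valve,plank]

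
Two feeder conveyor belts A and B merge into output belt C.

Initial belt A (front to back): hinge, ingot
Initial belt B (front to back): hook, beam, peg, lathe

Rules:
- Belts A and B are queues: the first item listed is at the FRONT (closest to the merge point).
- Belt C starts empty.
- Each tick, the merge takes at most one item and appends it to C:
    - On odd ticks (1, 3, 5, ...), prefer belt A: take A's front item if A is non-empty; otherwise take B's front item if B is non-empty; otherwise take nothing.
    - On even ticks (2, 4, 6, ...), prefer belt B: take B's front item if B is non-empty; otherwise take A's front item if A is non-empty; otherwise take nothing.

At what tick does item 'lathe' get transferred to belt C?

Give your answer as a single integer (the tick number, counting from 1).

Answer: 6

Derivation:
Tick 1: prefer A, take hinge from A; A=[ingot] B=[hook,beam,peg,lathe] C=[hinge]
Tick 2: prefer B, take hook from B; A=[ingot] B=[beam,peg,lathe] C=[hinge,hook]
Tick 3: prefer A, take ingot from A; A=[-] B=[beam,peg,lathe] C=[hinge,hook,ingot]
Tick 4: prefer B, take beam from B; A=[-] B=[peg,lathe] C=[hinge,hook,ingot,beam]
Tick 5: prefer A, take peg from B; A=[-] B=[lathe] C=[hinge,hook,ingot,beam,peg]
Tick 6: prefer B, take lathe from B; A=[-] B=[-] C=[hinge,hook,ingot,beam,peg,lathe]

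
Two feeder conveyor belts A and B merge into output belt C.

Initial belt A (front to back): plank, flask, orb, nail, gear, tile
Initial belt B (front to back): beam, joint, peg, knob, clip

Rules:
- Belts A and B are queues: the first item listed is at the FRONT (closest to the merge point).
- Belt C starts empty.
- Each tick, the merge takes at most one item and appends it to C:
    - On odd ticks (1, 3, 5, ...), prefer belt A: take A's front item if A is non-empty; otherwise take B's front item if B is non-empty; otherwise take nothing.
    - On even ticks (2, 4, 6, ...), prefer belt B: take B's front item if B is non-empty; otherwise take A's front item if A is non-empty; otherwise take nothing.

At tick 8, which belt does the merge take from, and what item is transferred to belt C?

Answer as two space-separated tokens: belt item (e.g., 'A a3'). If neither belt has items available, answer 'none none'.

Answer: B knob

Derivation:
Tick 1: prefer A, take plank from A; A=[flask,orb,nail,gear,tile] B=[beam,joint,peg,knob,clip] C=[plank]
Tick 2: prefer B, take beam from B; A=[flask,orb,nail,gear,tile] B=[joint,peg,knob,clip] C=[plank,beam]
Tick 3: prefer A, take flask from A; A=[orb,nail,gear,tile] B=[joint,peg,knob,clip] C=[plank,beam,flask]
Tick 4: prefer B, take joint from B; A=[orb,nail,gear,tile] B=[peg,knob,clip] C=[plank,beam,flask,joint]
Tick 5: prefer A, take orb from A; A=[nail,gear,tile] B=[peg,knob,clip] C=[plank,beam,flask,joint,orb]
Tick 6: prefer B, take peg from B; A=[nail,gear,tile] B=[knob,clip] C=[plank,beam,flask,joint,orb,peg]
Tick 7: prefer A, take nail from A; A=[gear,tile] B=[knob,clip] C=[plank,beam,flask,joint,orb,peg,nail]
Tick 8: prefer B, take knob from B; A=[gear,tile] B=[clip] C=[plank,beam,flask,joint,orb,peg,nail,knob]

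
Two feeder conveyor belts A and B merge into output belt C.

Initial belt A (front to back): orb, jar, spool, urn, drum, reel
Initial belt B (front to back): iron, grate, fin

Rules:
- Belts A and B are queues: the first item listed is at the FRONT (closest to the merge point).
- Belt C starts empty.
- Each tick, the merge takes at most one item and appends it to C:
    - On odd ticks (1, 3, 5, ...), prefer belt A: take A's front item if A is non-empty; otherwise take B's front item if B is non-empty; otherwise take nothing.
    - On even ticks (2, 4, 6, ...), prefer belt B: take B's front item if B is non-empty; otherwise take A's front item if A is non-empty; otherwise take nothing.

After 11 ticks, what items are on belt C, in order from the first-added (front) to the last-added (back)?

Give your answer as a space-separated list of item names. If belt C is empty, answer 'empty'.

Answer: orb iron jar grate spool fin urn drum reel

Derivation:
Tick 1: prefer A, take orb from A; A=[jar,spool,urn,drum,reel] B=[iron,grate,fin] C=[orb]
Tick 2: prefer B, take iron from B; A=[jar,spool,urn,drum,reel] B=[grate,fin] C=[orb,iron]
Tick 3: prefer A, take jar from A; A=[spool,urn,drum,reel] B=[grate,fin] C=[orb,iron,jar]
Tick 4: prefer B, take grate from B; A=[spool,urn,drum,reel] B=[fin] C=[orb,iron,jar,grate]
Tick 5: prefer A, take spool from A; A=[urn,drum,reel] B=[fin] C=[orb,iron,jar,grate,spool]
Tick 6: prefer B, take fin from B; A=[urn,drum,reel] B=[-] C=[orb,iron,jar,grate,spool,fin]
Tick 7: prefer A, take urn from A; A=[drum,reel] B=[-] C=[orb,iron,jar,grate,spool,fin,urn]
Tick 8: prefer B, take drum from A; A=[reel] B=[-] C=[orb,iron,jar,grate,spool,fin,urn,drum]
Tick 9: prefer A, take reel from A; A=[-] B=[-] C=[orb,iron,jar,grate,spool,fin,urn,drum,reel]
Tick 10: prefer B, both empty, nothing taken; A=[-] B=[-] C=[orb,iron,jar,grate,spool,fin,urn,drum,reel]
Tick 11: prefer A, both empty, nothing taken; A=[-] B=[-] C=[orb,iron,jar,grate,spool,fin,urn,drum,reel]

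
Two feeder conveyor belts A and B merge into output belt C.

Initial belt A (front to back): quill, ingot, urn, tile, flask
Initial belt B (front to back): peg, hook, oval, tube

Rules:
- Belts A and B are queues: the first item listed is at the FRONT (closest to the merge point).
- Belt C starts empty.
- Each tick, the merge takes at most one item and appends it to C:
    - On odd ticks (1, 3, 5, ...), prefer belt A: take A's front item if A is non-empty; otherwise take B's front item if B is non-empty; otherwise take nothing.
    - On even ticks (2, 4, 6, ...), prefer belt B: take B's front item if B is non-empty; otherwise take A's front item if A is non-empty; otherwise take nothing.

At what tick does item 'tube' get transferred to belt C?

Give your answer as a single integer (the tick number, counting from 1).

Tick 1: prefer A, take quill from A; A=[ingot,urn,tile,flask] B=[peg,hook,oval,tube] C=[quill]
Tick 2: prefer B, take peg from B; A=[ingot,urn,tile,flask] B=[hook,oval,tube] C=[quill,peg]
Tick 3: prefer A, take ingot from A; A=[urn,tile,flask] B=[hook,oval,tube] C=[quill,peg,ingot]
Tick 4: prefer B, take hook from B; A=[urn,tile,flask] B=[oval,tube] C=[quill,peg,ingot,hook]
Tick 5: prefer A, take urn from A; A=[tile,flask] B=[oval,tube] C=[quill,peg,ingot,hook,urn]
Tick 6: prefer B, take oval from B; A=[tile,flask] B=[tube] C=[quill,peg,ingot,hook,urn,oval]
Tick 7: prefer A, take tile from A; A=[flask] B=[tube] C=[quill,peg,ingot,hook,urn,oval,tile]
Tick 8: prefer B, take tube from B; A=[flask] B=[-] C=[quill,peg,ingot,hook,urn,oval,tile,tube]

Answer: 8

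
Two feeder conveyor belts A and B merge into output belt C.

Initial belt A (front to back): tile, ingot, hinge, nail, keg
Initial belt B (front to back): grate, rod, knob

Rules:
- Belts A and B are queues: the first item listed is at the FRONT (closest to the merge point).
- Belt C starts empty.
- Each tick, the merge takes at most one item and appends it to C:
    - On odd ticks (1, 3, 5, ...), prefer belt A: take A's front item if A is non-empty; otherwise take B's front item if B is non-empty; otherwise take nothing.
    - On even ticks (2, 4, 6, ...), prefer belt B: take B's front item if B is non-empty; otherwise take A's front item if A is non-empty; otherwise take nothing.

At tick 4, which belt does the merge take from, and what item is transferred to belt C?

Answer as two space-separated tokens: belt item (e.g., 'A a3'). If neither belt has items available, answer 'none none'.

Answer: B rod

Derivation:
Tick 1: prefer A, take tile from A; A=[ingot,hinge,nail,keg] B=[grate,rod,knob] C=[tile]
Tick 2: prefer B, take grate from B; A=[ingot,hinge,nail,keg] B=[rod,knob] C=[tile,grate]
Tick 3: prefer A, take ingot from A; A=[hinge,nail,keg] B=[rod,knob] C=[tile,grate,ingot]
Tick 4: prefer B, take rod from B; A=[hinge,nail,keg] B=[knob] C=[tile,grate,ingot,rod]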